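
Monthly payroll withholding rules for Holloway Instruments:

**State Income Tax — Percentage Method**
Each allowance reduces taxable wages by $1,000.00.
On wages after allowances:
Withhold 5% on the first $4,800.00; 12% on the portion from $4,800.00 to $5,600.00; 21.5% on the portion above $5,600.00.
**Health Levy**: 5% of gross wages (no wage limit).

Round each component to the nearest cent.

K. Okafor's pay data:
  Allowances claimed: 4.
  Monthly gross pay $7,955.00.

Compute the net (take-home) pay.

State Income Tax: taxable = $7,955.00 − 4×$1,000.00 = $3,955.00
  5% × $3,955.00 = $197.75
Health Levy: 5% × $7,955.00 = $397.75
Total withheld: $197.75 + $397.75 = $595.50
Net pay: $7,955.00 − $595.50 = $7,359.50

$7,359.50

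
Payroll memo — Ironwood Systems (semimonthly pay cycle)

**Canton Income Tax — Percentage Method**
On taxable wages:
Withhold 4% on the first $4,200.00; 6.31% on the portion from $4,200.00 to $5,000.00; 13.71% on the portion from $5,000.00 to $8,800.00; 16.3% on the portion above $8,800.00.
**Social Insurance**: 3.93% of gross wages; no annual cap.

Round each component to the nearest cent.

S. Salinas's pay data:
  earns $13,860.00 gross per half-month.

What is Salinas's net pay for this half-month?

$11,751.06

Canton Income Tax: taxable = $13,860.00
  $739.46 + 16.3% × ($13,860.00 − $8,800.00) = $739.46 + 16.3% × $5,060.00 = $1,564.24
Social Insurance: 3.93% × $13,860.00 = $544.70
Total withheld: $1,564.24 + $544.70 = $2,108.94
Net pay: $13,860.00 − $2,108.94 = $11,751.06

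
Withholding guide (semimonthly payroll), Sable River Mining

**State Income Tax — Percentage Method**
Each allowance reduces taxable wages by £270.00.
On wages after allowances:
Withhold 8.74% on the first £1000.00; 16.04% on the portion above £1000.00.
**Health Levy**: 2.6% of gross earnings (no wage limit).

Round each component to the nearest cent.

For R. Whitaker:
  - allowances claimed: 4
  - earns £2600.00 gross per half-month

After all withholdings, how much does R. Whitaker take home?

£2361.59

State Income Tax: taxable = £2600.00 − 4×£270.00 = £1520.00
  £87.40 + 16.04% × (£1520.00 − £1000.00) = £87.40 + 16.04% × £520.00 = £170.81
Health Levy: 2.6% × £2600.00 = £67.60
Total withheld: £170.81 + £67.60 = £238.41
Net pay: £2600.00 − £238.41 = £2361.59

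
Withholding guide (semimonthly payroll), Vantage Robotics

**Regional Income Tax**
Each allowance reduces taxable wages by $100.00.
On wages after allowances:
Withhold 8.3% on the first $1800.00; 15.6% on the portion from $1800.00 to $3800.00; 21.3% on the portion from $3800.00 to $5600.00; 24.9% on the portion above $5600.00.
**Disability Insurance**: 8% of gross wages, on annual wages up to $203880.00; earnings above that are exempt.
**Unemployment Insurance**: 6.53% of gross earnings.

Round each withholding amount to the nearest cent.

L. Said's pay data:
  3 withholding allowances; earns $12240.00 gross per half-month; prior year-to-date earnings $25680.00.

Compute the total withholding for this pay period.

Regional Income Tax: taxable = $12240.00 − 3×$100.00 = $11940.00
  $844.80 + 24.9% × ($11940.00 − $5600.00) = $844.80 + 24.9% × $6340.00 = $2423.46
Disability Insurance: 8% × $12240.00 = $979.20
Unemployment Insurance: 6.53% × $12240.00 = $799.27
Total: $2423.46 + $979.20 + $799.27 = $4201.93

$4201.93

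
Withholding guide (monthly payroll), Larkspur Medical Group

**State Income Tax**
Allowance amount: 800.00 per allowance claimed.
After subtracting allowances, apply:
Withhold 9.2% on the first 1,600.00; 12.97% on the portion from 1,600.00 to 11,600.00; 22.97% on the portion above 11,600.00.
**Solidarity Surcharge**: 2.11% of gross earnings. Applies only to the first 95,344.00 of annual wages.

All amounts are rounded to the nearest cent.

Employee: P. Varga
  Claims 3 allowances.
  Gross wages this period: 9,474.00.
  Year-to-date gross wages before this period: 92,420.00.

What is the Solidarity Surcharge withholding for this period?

Solidarity Surcharge: cap 95,344.00 − YTD 92,420.00 = 2,924.00 subject; 2.11% × 2,924.00 = 61.70

61.70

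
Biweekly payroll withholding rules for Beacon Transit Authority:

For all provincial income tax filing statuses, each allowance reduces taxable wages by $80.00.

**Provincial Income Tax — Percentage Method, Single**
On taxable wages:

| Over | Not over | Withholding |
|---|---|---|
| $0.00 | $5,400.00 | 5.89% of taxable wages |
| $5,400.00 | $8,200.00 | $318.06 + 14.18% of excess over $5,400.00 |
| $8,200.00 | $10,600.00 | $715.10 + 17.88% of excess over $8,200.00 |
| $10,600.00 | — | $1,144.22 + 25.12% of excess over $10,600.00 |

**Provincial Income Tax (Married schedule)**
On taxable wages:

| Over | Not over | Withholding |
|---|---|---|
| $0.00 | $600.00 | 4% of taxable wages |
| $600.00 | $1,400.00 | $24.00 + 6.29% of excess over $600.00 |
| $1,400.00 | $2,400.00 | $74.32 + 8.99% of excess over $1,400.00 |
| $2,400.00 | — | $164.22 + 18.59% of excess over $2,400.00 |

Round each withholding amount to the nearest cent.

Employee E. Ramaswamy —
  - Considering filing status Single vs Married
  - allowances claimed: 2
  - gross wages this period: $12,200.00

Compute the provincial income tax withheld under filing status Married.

Provincial Income Tax (Married): taxable = $12,200.00 − 2×$80.00 = $12,040.00
  $164.22 + 18.59% × ($12,040.00 − $2,400.00) = $164.22 + 18.59% × $9,640.00 = $1,956.30

$1,956.30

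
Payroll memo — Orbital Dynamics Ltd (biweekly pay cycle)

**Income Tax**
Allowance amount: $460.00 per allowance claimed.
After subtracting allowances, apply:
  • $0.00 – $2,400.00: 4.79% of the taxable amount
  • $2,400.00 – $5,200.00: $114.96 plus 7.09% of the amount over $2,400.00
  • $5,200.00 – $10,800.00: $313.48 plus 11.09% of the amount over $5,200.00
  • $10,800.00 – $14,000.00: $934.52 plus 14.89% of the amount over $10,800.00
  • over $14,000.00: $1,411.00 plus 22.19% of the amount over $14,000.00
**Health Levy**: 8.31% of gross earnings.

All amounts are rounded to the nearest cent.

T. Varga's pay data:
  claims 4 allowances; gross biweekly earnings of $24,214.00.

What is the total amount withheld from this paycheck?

Income Tax: taxable = $24,214.00 − 4×$460.00 = $22,374.00
  $1,411.00 + 22.19% × ($22,374.00 − $14,000.00) = $1,411.00 + 22.19% × $8,374.00 = $3,269.19
Health Levy: 8.31% × $24,214.00 = $2,012.18
Total: $3,269.19 + $2,012.18 = $5,281.37

$5,281.37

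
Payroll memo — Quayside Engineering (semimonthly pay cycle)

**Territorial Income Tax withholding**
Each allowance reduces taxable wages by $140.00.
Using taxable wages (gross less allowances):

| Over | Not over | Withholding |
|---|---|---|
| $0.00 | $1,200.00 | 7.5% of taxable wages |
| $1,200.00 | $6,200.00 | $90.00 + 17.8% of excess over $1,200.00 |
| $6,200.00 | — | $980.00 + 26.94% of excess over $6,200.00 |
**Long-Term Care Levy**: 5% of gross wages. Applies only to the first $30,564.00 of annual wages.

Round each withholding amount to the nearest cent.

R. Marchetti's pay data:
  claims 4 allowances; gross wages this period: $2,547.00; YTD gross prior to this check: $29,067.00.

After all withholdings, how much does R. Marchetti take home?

$2,242.06

Territorial Income Tax: taxable = $2,547.00 − 4×$140.00 = $1,987.00
  $90.00 + 17.8% × ($1,987.00 − $1,200.00) = $90.00 + 17.8% × $787.00 = $230.09
Long-Term Care Levy: cap $30,564.00 − YTD $29,067.00 = $1,497.00 subject; 5% × $1,497.00 = $74.85
Total withheld: $230.09 + $74.85 = $304.94
Net pay: $2,547.00 − $304.94 = $2,242.06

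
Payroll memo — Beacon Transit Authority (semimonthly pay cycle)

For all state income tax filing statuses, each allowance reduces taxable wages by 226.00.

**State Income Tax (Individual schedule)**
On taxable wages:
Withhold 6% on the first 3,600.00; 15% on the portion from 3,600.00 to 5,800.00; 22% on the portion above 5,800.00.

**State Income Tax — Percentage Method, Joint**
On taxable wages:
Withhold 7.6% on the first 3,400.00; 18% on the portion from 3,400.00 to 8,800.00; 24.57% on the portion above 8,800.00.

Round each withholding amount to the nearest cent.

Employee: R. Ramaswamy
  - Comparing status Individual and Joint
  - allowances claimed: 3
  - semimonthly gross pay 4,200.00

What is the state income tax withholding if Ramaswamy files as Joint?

State Income Tax (Joint): taxable = 4,200.00 − 3×226.00 = 3,522.00
  258.40 + 18% × (3,522.00 − 3,400.00) = 258.40 + 18% × 122.00 = 280.36

280.36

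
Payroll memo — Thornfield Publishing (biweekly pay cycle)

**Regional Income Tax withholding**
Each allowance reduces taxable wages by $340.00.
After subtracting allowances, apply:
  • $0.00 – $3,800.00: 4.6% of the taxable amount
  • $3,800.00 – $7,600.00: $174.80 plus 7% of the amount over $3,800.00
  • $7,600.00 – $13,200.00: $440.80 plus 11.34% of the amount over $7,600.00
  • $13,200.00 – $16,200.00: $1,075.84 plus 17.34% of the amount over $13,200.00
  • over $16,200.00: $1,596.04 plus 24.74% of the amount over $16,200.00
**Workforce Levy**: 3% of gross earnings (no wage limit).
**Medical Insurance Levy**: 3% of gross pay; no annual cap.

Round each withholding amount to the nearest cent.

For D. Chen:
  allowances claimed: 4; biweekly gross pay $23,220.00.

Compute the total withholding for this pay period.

$4,389.52

Regional Income Tax: taxable = $23,220.00 − 4×$340.00 = $21,860.00
  $1,596.04 + 24.74% × ($21,860.00 − $16,200.00) = $1,596.04 + 24.74% × $5,660.00 = $2,996.32
Workforce Levy: 3% × $23,220.00 = $696.60
Medical Insurance Levy: 3% × $23,220.00 = $696.60
Total: $2,996.32 + $696.60 + $696.60 = $4,389.52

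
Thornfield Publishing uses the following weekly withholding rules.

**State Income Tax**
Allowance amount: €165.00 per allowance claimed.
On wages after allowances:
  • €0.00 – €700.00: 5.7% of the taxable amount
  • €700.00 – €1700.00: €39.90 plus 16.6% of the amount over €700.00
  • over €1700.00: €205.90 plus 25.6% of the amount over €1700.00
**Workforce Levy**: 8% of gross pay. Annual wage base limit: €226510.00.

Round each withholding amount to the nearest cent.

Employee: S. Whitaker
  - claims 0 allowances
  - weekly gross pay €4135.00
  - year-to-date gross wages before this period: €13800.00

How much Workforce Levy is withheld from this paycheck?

€330.80

Workforce Levy: 8% × €4135.00 = €330.80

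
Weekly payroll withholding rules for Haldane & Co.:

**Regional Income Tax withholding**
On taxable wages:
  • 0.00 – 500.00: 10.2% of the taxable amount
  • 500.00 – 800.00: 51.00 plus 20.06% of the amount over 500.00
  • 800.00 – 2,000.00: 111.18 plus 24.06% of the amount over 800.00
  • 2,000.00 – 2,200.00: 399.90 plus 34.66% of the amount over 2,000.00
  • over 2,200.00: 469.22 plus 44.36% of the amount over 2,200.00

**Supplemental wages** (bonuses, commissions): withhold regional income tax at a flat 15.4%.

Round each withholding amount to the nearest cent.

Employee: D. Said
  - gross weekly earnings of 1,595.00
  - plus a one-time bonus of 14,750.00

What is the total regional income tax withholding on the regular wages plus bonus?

Regional Income Tax: taxable = 1,595.00
  111.18 + 24.06% × (1,595.00 − 800.00) = 111.18 + 24.06% × 795.00 = 302.46
Supplemental (15.4% flat on bonus): 15.4% × 14,750.00 = 2,271.50
Total regional income tax: 302.46 + 2,271.50 = 2,573.96

2,573.96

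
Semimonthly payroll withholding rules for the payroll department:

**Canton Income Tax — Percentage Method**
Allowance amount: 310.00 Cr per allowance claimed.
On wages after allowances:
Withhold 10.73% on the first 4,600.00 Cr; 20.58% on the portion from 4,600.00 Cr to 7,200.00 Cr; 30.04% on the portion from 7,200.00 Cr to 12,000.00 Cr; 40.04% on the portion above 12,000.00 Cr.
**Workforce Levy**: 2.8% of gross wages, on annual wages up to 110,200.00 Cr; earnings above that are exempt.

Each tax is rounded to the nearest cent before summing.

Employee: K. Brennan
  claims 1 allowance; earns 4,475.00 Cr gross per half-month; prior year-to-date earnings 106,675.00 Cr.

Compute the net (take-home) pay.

Canton Income Tax: taxable = 4,475.00 Cr − 1×310.00 Cr = 4,165.00 Cr
  10.73% × 4,165.00 Cr = 446.90 Cr
Workforce Levy: cap 110,200.00 Cr − YTD 106,675.00 Cr = 3,525.00 Cr subject; 2.8% × 3,525.00 Cr = 98.70 Cr
Total withheld: 446.90 Cr + 98.70 Cr = 545.60 Cr
Net pay: 4,475.00 Cr − 545.60 Cr = 3,929.40 Cr

3,929.40 Cr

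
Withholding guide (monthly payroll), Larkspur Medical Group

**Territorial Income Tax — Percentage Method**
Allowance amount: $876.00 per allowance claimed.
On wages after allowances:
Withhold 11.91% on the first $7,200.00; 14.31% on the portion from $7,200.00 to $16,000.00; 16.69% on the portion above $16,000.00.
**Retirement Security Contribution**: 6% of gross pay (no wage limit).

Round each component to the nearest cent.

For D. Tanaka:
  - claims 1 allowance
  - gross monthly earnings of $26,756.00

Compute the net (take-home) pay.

$21,384.87

Territorial Income Tax: taxable = $26,756.00 − 1×$876.00 = $25,880.00
  $2,116.80 + 16.69% × ($25,880.00 − $16,000.00) = $2,116.80 + 16.69% × $9,880.00 = $3,765.77
Retirement Security Contribution: 6% × $26,756.00 = $1,605.36
Total withheld: $3,765.77 + $1,605.36 = $5,371.13
Net pay: $26,756.00 − $5,371.13 = $21,384.87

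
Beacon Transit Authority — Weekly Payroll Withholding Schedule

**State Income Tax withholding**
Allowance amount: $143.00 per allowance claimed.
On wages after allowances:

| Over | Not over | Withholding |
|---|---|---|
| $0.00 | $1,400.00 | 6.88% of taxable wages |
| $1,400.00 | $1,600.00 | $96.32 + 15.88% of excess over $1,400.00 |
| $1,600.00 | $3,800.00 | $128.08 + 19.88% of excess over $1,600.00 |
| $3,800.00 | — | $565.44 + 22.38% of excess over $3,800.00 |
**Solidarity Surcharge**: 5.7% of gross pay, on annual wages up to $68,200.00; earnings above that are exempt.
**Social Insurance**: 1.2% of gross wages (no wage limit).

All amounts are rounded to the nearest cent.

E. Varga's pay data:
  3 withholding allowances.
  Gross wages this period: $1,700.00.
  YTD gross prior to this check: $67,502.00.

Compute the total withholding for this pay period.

State Income Tax: taxable = $1,700.00 − 3×$143.00 = $1,271.00
  6.88% × $1,271.00 = $87.44
Solidarity Surcharge: cap $68,200.00 − YTD $67,502.00 = $698.00 subject; 5.7% × $698.00 = $39.79
Social Insurance: 1.2% × $1,700.00 = $20.40
Total: $87.44 + $39.79 + $20.40 = $147.63

$147.63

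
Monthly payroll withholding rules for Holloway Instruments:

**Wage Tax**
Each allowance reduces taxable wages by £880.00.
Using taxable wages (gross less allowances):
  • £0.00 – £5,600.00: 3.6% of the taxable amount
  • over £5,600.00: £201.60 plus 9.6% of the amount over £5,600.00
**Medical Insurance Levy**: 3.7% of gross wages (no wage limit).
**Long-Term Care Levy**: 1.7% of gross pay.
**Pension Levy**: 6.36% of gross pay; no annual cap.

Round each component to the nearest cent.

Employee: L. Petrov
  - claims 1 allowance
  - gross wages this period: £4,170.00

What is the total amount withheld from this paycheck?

Wage Tax: taxable = £4,170.00 − 1×£880.00 = £3,290.00
  3.6% × £3,290.00 = £118.44
Medical Insurance Levy: 3.7% × £4,170.00 = £154.29
Long-Term Care Levy: 1.7% × £4,170.00 = £70.89
Pension Levy: 6.36% × £4,170.00 = £265.21
Total: £118.44 + £154.29 + £70.89 + £265.21 = £608.83

£608.83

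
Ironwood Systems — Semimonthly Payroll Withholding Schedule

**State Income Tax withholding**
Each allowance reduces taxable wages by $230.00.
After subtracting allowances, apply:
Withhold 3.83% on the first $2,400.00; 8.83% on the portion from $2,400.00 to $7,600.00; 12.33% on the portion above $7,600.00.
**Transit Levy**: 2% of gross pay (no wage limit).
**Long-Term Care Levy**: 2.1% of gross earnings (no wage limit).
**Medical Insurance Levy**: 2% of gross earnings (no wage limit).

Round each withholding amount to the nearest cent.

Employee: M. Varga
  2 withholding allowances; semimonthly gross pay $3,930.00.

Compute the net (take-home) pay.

$3,503.87

State Income Tax: taxable = $3,930.00 − 2×$230.00 = $3,470.00
  $91.92 + 8.83% × ($3,470.00 − $2,400.00) = $91.92 + 8.83% × $1,070.00 = $186.40
Transit Levy: 2% × $3,930.00 = $78.60
Long-Term Care Levy: 2.1% × $3,930.00 = $82.53
Medical Insurance Levy: 2% × $3,930.00 = $78.60
Total withheld: $186.40 + $78.60 + $82.53 + $78.60 = $426.13
Net pay: $3,930.00 − $426.13 = $3,503.87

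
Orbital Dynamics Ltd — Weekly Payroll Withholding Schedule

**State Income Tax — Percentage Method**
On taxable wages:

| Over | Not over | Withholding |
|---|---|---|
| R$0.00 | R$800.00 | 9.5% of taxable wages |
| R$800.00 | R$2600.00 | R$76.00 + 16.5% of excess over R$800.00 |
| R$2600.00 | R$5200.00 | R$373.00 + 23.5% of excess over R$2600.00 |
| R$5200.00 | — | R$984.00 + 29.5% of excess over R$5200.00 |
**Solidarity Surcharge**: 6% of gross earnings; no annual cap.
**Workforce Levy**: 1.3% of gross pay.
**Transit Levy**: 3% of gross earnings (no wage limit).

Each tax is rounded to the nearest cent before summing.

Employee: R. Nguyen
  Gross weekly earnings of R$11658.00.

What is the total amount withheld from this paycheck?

R$4089.88

State Income Tax: taxable = R$11658.00
  R$984.00 + 29.5% × (R$11658.00 − R$5200.00) = R$984.00 + 29.5% × R$6458.00 = R$2889.11
Solidarity Surcharge: 6% × R$11658.00 = R$699.48
Workforce Levy: 1.3% × R$11658.00 = R$151.55
Transit Levy: 3% × R$11658.00 = R$349.74
Total: R$2889.11 + R$699.48 + R$151.55 + R$349.74 = R$4089.88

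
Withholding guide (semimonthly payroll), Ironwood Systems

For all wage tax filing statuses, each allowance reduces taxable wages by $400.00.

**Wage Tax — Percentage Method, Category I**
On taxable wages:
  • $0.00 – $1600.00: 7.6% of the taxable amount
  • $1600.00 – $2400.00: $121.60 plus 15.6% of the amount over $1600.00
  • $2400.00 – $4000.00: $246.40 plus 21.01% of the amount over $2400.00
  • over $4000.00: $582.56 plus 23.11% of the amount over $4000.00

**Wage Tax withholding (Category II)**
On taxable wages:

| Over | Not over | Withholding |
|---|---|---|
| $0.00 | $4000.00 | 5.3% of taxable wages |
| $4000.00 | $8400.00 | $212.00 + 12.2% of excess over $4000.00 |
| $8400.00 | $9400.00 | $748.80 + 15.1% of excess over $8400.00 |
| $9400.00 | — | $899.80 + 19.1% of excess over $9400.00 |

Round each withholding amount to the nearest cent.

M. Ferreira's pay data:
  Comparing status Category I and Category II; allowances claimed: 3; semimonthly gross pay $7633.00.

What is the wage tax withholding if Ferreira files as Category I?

Wage Tax (Category I): taxable = $7633.00 − 3×$400.00 = $6433.00
  $582.56 + 23.11% × ($6433.00 − $4000.00) = $582.56 + 23.11% × $2433.00 = $1144.83

$1144.83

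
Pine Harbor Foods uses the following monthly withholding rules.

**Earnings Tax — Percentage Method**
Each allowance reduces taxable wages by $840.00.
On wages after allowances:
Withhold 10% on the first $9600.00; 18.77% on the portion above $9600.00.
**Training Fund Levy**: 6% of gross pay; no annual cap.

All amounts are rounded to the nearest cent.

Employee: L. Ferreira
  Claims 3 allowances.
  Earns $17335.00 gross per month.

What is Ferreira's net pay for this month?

$14356.04

Earnings Tax: taxable = $17335.00 − 3×$840.00 = $14815.00
  $960.00 + 18.77% × ($14815.00 − $9600.00) = $960.00 + 18.77% × $5215.00 = $1938.86
Training Fund Levy: 6% × $17335.00 = $1040.10
Total withheld: $1938.86 + $1040.10 = $2978.96
Net pay: $17335.00 − $2978.96 = $14356.04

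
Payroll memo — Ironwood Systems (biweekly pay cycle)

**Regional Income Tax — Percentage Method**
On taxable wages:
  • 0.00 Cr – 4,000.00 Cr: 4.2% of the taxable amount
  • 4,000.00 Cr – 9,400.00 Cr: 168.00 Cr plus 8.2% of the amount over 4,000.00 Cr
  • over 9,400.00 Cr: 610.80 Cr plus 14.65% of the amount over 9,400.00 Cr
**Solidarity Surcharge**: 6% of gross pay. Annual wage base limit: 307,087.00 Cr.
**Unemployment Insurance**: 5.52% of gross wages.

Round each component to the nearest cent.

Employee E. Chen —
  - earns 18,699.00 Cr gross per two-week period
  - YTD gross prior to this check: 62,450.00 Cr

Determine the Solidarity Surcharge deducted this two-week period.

Solidarity Surcharge: 6% × 18,699.00 Cr = 1,121.94 Cr

1,121.94 Cr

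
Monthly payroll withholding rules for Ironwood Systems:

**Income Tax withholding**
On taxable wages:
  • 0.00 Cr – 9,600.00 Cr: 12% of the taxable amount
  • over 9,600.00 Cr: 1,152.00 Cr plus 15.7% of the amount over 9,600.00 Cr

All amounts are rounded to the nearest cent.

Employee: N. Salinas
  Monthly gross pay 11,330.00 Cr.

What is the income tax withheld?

Income Tax: taxable = 11,330.00 Cr
  1,152.00 Cr + 15.7% × (11,330.00 Cr − 9,600.00 Cr) = 1,152.00 Cr + 15.7% × 1,730.00 Cr = 1,423.61 Cr

1,423.61 Cr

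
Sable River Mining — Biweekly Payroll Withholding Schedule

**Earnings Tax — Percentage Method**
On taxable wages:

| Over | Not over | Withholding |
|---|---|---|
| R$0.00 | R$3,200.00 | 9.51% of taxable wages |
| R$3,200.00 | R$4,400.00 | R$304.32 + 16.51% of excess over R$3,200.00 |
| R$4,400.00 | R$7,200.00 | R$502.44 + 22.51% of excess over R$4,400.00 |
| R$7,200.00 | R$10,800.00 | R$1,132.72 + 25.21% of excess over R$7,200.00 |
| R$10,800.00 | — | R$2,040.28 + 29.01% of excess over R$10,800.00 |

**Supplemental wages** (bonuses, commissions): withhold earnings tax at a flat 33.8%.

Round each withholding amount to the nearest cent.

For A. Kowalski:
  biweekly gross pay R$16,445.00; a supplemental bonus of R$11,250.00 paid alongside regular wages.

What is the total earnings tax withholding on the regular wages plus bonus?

R$7,480.39

Earnings Tax: taxable = R$16,445.00
  R$2,040.28 + 29.01% × (R$16,445.00 − R$10,800.00) = R$2,040.28 + 29.01% × R$5,645.00 = R$3,677.89
Supplemental (33.8% flat on bonus): 33.8% × R$11,250.00 = R$3,802.50
Total earnings tax: R$3,677.89 + R$3,802.50 = R$7,480.39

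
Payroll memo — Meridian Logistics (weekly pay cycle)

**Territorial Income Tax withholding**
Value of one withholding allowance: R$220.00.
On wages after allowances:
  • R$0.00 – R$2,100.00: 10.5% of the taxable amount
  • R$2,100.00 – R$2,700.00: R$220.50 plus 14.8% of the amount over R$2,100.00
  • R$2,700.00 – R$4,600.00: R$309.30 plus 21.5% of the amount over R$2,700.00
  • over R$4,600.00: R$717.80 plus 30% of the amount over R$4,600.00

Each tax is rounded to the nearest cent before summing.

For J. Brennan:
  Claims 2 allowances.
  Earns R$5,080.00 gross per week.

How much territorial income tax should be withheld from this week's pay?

Territorial Income Tax: taxable = R$5,080.00 − 2×R$220.00 = R$4,640.00
  R$717.80 + 30% × (R$4,640.00 − R$4,600.00) = R$717.80 + 30% × R$40.00 = R$729.80

R$729.80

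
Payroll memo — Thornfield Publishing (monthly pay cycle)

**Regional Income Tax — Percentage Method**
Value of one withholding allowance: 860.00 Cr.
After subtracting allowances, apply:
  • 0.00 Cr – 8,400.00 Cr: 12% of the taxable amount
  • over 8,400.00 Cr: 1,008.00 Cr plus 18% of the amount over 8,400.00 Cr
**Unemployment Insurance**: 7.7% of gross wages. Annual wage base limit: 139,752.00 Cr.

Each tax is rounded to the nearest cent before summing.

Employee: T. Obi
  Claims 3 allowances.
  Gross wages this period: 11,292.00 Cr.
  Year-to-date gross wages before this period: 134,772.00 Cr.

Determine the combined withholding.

1,447.62 Cr

Regional Income Tax: taxable = 11,292.00 Cr − 3×860.00 Cr = 8,712.00 Cr
  1,008.00 Cr + 18% × (8,712.00 Cr − 8,400.00 Cr) = 1,008.00 Cr + 18% × 312.00 Cr = 1,064.16 Cr
Unemployment Insurance: cap 139,752.00 Cr − YTD 134,772.00 Cr = 4,980.00 Cr subject; 7.7% × 4,980.00 Cr = 383.46 Cr
Total: 1,064.16 Cr + 383.46 Cr = 1,447.62 Cr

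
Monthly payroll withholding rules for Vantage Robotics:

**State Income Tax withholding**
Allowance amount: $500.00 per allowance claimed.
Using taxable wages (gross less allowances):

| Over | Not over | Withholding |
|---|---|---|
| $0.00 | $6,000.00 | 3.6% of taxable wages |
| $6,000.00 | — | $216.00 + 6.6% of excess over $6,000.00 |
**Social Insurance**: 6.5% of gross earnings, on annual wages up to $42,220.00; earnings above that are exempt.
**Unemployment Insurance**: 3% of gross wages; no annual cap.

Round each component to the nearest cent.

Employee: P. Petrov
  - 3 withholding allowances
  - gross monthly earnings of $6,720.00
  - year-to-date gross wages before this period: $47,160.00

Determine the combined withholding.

$389.52

State Income Tax: taxable = $6,720.00 − 3×$500.00 = $5,220.00
  3.6% × $5,220.00 = $187.92
Social Insurance: YTD $47,160.00 ≥ cap $42,220.00 → $0.00
Unemployment Insurance: 3% × $6,720.00 = $201.60
Total: $187.92 + $0.00 + $201.60 = $389.52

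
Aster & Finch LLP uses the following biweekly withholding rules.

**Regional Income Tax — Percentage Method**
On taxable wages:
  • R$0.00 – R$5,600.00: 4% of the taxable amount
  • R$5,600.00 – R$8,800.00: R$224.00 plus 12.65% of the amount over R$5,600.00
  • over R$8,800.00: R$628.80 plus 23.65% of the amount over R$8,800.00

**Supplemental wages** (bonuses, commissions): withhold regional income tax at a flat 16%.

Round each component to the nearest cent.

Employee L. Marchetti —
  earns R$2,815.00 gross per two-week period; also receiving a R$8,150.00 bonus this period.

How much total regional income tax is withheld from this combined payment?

R$1,416.60

Regional Income Tax: taxable = R$2,815.00
  4% × R$2,815.00 = R$112.60
Supplemental (16% flat on bonus): 16% × R$8,150.00 = R$1,304.00
Total regional income tax: R$112.60 + R$1,304.00 = R$1,416.60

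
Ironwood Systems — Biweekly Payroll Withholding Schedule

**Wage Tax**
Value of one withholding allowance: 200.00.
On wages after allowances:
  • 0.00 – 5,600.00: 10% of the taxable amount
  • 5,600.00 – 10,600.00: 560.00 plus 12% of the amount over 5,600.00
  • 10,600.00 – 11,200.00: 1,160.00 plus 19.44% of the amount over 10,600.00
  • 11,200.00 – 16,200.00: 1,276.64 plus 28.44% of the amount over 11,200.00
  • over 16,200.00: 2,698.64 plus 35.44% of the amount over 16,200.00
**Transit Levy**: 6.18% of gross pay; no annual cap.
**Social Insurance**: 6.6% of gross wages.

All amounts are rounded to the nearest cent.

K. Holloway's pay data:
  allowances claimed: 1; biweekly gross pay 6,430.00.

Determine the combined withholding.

1,457.35

Wage Tax: taxable = 6,430.00 − 1×200.00 = 6,230.00
  560.00 + 12% × (6,230.00 − 5,600.00) = 560.00 + 12% × 630.00 = 635.60
Transit Levy: 6.18% × 6,430.00 = 397.37
Social Insurance: 6.6% × 6,430.00 = 424.38
Total: 635.60 + 397.37 + 424.38 = 1,457.35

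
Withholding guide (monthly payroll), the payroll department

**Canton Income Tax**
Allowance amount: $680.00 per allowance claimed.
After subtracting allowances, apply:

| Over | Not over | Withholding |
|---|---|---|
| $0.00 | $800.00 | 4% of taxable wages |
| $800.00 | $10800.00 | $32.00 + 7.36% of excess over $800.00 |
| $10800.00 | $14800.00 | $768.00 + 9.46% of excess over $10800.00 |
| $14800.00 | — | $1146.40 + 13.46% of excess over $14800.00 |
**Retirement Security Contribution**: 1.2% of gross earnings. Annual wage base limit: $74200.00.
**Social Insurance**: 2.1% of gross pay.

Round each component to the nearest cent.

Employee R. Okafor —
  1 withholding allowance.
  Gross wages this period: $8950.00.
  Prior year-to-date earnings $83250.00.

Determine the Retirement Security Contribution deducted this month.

Retirement Security Contribution: YTD $83250.00 ≥ cap $74200.00 → $0.00

$0.00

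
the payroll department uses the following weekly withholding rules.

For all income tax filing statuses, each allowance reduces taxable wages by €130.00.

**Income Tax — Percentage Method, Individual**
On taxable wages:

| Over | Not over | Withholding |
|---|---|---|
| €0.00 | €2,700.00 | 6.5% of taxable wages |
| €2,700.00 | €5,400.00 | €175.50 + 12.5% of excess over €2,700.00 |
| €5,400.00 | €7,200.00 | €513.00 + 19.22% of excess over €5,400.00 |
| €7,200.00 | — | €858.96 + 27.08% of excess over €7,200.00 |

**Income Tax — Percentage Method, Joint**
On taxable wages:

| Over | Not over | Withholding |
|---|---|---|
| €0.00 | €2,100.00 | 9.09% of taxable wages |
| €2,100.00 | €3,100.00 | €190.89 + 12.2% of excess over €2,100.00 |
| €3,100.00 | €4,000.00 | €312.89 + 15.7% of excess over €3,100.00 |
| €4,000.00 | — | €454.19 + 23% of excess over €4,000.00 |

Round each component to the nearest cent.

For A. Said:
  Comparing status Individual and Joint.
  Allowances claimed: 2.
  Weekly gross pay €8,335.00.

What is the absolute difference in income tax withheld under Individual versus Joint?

€295.53

Income Tax (Individual): taxable = €8,335.00 − 2×€130.00 = €8,075.00
  €858.96 + 27.08% × (€8,075.00 − €7,200.00) = €858.96 + 27.08% × €875.00 = €1,095.91
Income Tax (Joint): taxable = €8,335.00 − 2×€130.00 = €8,075.00
  €454.19 + 23% × (€8,075.00 − €4,000.00) = €454.19 + 23% × €4,075.00 = €1,391.44
Difference: |€1,095.91 − €1,391.44| = €295.53 (higher under Joint)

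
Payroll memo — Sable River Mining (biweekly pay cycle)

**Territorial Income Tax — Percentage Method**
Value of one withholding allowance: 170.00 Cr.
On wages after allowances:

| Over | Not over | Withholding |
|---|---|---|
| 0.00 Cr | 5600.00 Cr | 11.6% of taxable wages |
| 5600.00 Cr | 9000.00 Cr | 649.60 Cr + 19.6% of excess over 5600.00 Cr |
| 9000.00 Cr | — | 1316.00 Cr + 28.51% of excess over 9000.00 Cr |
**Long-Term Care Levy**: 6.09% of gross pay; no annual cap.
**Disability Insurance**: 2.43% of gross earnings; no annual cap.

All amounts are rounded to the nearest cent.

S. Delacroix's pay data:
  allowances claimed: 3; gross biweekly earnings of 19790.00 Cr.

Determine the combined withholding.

Territorial Income Tax: taxable = 19790.00 Cr − 3×170.00 Cr = 19280.00 Cr
  1316.00 Cr + 28.51% × (19280.00 Cr − 9000.00 Cr) = 1316.00 Cr + 28.51% × 10280.00 Cr = 4246.83 Cr
Long-Term Care Levy: 6.09% × 19790.00 Cr = 1205.21 Cr
Disability Insurance: 2.43% × 19790.00 Cr = 480.90 Cr
Total: 4246.83 Cr + 1205.21 Cr + 480.90 Cr = 5932.94 Cr

5932.94 Cr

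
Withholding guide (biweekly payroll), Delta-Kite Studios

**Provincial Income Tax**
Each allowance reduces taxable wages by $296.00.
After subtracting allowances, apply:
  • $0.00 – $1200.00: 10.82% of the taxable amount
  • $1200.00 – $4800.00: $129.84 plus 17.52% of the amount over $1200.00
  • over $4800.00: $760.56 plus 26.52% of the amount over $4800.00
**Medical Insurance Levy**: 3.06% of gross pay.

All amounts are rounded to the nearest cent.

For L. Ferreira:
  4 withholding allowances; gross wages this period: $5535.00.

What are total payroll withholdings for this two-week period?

$851.27

Provincial Income Tax: taxable = $5535.00 − 4×$296.00 = $4351.00
  $129.84 + 17.52% × ($4351.00 − $1200.00) = $129.84 + 17.52% × $3151.00 = $681.90
Medical Insurance Levy: 3.06% × $5535.00 = $169.37
Total: $681.90 + $169.37 = $851.27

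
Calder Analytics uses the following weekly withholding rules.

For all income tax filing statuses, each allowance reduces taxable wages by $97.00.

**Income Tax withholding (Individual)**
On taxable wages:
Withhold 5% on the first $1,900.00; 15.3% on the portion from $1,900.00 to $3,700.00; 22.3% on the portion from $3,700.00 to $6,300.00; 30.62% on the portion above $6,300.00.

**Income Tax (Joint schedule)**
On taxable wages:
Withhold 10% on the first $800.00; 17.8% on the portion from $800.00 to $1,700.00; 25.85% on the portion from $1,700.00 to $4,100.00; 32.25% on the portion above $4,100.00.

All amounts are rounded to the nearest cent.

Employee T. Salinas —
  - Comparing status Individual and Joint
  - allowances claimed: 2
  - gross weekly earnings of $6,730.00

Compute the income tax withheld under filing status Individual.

$1,022.46

Income Tax (Individual): taxable = $6,730.00 − 2×$97.00 = $6,536.00
  $950.20 + 30.62% × ($6,536.00 − $6,300.00) = $950.20 + 30.62% × $236.00 = $1,022.46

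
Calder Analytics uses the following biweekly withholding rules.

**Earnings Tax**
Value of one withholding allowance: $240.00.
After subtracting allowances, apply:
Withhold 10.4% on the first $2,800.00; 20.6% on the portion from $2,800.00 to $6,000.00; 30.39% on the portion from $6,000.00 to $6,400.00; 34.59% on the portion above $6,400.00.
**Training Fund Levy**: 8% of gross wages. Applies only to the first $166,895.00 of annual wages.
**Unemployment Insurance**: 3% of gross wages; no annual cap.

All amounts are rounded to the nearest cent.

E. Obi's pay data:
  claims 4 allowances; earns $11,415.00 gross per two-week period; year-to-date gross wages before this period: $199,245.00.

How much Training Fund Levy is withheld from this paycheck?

Training Fund Levy: YTD $199,245.00 ≥ cap $166,895.00 → $0.00

$0.00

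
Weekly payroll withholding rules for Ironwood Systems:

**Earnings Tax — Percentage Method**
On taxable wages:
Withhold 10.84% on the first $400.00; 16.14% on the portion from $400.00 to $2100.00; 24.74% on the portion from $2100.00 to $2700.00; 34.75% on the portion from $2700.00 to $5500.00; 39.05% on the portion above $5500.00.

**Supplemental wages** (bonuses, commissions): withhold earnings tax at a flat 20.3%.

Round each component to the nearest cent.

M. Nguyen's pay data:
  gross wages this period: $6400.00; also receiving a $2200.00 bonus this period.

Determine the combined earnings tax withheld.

Earnings Tax: taxable = $6400.00
  $1439.18 + 39.05% × ($6400.00 − $5500.00) = $1439.18 + 39.05% × $900.00 = $1790.63
Supplemental (20.3% flat on bonus): 20.3% × $2200.00 = $446.60
Total earnings tax: $1790.63 + $446.60 = $2237.23

$2237.23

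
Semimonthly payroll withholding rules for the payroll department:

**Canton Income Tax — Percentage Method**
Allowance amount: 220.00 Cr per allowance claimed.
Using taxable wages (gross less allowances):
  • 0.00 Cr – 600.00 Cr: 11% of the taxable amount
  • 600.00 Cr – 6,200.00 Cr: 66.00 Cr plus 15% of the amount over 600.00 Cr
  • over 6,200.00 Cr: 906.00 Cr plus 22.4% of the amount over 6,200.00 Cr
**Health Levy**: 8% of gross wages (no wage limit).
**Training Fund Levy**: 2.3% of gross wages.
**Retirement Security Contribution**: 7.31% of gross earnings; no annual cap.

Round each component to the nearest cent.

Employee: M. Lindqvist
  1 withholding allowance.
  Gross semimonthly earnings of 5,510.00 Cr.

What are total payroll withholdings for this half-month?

1,739.81 Cr

Canton Income Tax: taxable = 5,510.00 Cr − 1×220.00 Cr = 5,290.00 Cr
  66.00 Cr + 15% × (5,290.00 Cr − 600.00 Cr) = 66.00 Cr + 15% × 4,690.00 Cr = 769.50 Cr
Health Levy: 8% × 5,510.00 Cr = 440.80 Cr
Training Fund Levy: 2.3% × 5,510.00 Cr = 126.73 Cr
Retirement Security Contribution: 7.31% × 5,510.00 Cr = 402.78 Cr
Total: 769.50 Cr + 440.80 Cr + 126.73 Cr + 402.78 Cr = 1,739.81 Cr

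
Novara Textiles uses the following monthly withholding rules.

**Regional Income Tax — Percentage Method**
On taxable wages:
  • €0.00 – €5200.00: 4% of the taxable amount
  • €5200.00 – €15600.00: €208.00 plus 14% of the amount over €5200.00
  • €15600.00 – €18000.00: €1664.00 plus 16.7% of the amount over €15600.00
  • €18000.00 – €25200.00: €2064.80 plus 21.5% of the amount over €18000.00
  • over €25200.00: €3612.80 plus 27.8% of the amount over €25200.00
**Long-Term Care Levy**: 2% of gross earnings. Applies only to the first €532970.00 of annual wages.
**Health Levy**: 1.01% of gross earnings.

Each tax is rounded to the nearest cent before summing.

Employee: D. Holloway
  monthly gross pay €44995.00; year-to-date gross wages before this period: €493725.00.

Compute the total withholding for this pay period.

Regional Income Tax: taxable = €44995.00
  €3612.80 + 27.8% × (€44995.00 − €25200.00) = €3612.80 + 27.8% × €19795.00 = €9115.81
Long-Term Care Levy: cap €532970.00 − YTD €493725.00 = €39245.00 subject; 2% × €39245.00 = €784.90
Health Levy: 1.01% × €44995.00 = €454.45
Total: €9115.81 + €784.90 + €454.45 = €10355.16

€10355.16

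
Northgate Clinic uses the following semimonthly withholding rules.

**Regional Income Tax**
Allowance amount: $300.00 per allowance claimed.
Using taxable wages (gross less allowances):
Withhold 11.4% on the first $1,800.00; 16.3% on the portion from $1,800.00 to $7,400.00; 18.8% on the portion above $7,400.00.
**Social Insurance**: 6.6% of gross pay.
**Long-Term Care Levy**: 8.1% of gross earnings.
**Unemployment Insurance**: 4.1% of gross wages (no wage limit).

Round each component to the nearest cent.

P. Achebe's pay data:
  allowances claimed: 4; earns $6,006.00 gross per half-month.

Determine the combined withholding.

$1,824.32

Regional Income Tax: taxable = $6,006.00 − 4×$300.00 = $4,806.00
  $205.20 + 16.3% × ($4,806.00 − $1,800.00) = $205.20 + 16.3% × $3,006.00 = $695.18
Social Insurance: 6.6% × $6,006.00 = $396.40
Long-Term Care Levy: 8.1% × $6,006.00 = $486.49
Unemployment Insurance: 4.1% × $6,006.00 = $246.25
Total: $695.18 + $396.40 + $486.49 + $246.25 = $1,824.32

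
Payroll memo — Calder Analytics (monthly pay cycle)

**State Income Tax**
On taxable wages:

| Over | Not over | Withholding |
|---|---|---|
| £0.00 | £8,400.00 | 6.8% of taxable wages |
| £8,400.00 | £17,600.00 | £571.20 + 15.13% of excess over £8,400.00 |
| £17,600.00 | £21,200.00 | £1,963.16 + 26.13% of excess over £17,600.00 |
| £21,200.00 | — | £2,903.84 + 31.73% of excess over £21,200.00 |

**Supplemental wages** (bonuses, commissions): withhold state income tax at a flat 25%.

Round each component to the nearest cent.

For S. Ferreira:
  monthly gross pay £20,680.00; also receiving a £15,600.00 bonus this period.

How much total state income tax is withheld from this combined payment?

£6,667.96

State Income Tax: taxable = £20,680.00
  £1,963.16 + 26.13% × (£20,680.00 − £17,600.00) = £1,963.16 + 26.13% × £3,080.00 = £2,767.96
Supplemental (25% flat on bonus): 25% × £15,600.00 = £3,900.00
Total state income tax: £2,767.96 + £3,900.00 = £6,667.96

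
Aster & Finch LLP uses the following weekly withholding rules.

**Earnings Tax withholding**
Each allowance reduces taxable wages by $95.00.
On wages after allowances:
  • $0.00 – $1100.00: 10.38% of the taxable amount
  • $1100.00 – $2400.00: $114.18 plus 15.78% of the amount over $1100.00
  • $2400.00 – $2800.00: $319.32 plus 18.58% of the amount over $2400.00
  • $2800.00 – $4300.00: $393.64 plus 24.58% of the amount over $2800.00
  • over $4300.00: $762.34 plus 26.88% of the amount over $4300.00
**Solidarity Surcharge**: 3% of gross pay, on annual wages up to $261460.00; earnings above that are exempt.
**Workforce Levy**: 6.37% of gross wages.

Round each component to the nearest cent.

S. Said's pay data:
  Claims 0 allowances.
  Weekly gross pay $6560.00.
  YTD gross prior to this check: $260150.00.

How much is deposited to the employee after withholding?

Earnings Tax: taxable = $6560.00
  $762.34 + 26.88% × ($6560.00 − $4300.00) = $762.34 + 26.88% × $2260.00 = $1369.83
Solidarity Surcharge: cap $261460.00 − YTD $260150.00 = $1310.00 subject; 3% × $1310.00 = $39.30
Workforce Levy: 6.37% × $6560.00 = $417.87
Total withheld: $1369.83 + $39.30 + $417.87 = $1827.00
Net pay: $6560.00 − $1827.00 = $4733.00

$4733.00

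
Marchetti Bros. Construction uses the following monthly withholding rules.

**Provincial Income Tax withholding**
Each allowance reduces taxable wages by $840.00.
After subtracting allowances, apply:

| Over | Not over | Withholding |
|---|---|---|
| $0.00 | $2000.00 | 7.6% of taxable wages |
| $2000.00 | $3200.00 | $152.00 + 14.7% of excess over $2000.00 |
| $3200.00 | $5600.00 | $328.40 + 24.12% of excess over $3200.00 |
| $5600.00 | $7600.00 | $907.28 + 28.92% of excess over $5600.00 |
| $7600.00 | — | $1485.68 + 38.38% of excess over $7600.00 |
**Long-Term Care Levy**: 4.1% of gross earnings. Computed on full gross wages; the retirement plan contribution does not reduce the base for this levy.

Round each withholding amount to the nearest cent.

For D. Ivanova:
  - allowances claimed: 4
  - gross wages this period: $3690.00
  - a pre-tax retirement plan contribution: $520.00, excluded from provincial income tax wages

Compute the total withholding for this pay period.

$151.29

Provincial Income Tax: taxable = $3690.00 − $520.00 − 4×$840.00 = $-190.00
  Taxable ≤ 0 → $0.00
Long-Term Care Levy: 4.1% × $3690.00 = $151.29
Total: $0.00 + $151.29 = $151.29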